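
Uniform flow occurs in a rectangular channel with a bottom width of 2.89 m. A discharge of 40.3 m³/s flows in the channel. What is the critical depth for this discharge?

For a rectangular channel, critical depth y_c = (q²/g)^(1/3) where q = Q/b = 40.3/2.89 = 13.94 m²/s.
So y_c = (13.94²/9.81)^(1/3) = 2.71 m.

y_c = 2.71 m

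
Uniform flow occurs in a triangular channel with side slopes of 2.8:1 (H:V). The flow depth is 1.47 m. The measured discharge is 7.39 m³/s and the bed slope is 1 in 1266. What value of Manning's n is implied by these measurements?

For a triangular section with side slope z = 2.8: A = zy² = 2.8×1.47² = 6.051 m²; P = 2y√(1+z²) = 2×1.47×2.973 = 8.741 m.
Hydraulic radius R = A/P = 6.051/8.741 = 0.6922 m.
Rearranging Manning's equation: n = (1/Q) A R^(2/3) S^(1/2) = (1/7.39) × 6.051 × 0.6922^(2/3) × √0.0007899 = 0.018.

n = 0.018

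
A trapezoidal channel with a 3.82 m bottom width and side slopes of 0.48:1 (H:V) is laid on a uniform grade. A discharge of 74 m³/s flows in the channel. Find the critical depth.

y_c = 2.96 m

At critical depth, Q² T / (g A³) = 1, i.e. A³/T = Q²/g = 74²/9.81 = 558.2.
At y = 2.54 m: A³/T = 335.1 — short.
At y = 3.49 m: A³/T = 983.7 — over.
At y = 2.96 m: A³/T = 560.4 — ≈ 558.2.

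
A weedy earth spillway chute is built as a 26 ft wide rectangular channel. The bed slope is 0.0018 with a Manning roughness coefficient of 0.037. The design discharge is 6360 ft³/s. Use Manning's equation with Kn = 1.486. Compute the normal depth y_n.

y_n = 32.5 ft

Manning's equation rearranged: A R^(2/3) = nQ / (1.486·√S) = 0.037 × 6360 / (1.486 × √0.0018) = 3733.
Try y = 37.4 ft: A R^(2/3) = 4407 — over.
Try y = 32.5 ft: A R^(2/3) = 3733 — ≈ 3733.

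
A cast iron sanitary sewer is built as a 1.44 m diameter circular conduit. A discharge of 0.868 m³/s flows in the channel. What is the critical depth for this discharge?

At critical depth, Q² T / (g A³) = 1, i.e. A³/T = Q²/g = 0.868²/9.81 = 0.0768.
Trying y = 0.411 m: A³/T = 0.04333 — short.
Trying y = 0.606 m: A³/T = 0.1939 — over.
Trying y = 0.476 m: A³/T = 0.07653 — matches.

y_c = 0.476 m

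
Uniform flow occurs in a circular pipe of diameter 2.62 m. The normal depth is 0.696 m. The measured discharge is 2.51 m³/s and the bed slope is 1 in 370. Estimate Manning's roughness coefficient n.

n = 0.013

For a circular section of diameter D = 2.62 m at depth y = 0.696 m, the central angle is θ = 2 arccos(1 − 2y/D) = 2.166 rad. Then A = (D²/8)(θ − sin θ) = 1.148 m² and P = Dθ/2 = 2.837 m.
Hydraulic radius R = A/P = 1.148/2.837 = 0.4046 m.
Rearranging Manning's equation: n = (1/Q) A R^(2/3) S^(1/2) = (1/2.51) × 1.148 × 0.4046^(2/3) × √0.002703 = 0.013.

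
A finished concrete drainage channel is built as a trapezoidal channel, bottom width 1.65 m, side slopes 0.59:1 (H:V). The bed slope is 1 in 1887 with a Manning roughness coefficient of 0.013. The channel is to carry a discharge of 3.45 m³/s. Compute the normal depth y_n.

y_n = 1.15 m

Manning's equation rearranged: A R^(2/3) = nQ / (1·√S) = 0.013 × 3.45 / (√0.0005299) = 1.948.
Trying y = 1.32 m: A R^(2/3) = 2.479 — over.
Trying y = 1.15 m: A R^(2/3) = 1.947 — close enough.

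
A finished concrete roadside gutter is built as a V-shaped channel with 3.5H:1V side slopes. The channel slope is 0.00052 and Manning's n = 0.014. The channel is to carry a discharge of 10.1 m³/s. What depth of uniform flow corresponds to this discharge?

Manning's equation rearranged: A R^(2/3) = nQ / (1·√S) = 0.014 × 10.1 / (√0.00052) = 6.201.
At y = 1.1 m: A R^(2/3) = 2.77 — low.
At y = 1.49 m: A R^(2/3) = 6.221 — close enough.

y_n = 1.49 m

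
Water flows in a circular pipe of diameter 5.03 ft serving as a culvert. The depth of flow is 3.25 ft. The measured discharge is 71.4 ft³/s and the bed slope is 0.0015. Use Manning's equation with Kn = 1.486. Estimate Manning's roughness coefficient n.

For a circular section of diameter D = 5.03 ft at depth y = 3.25 ft, the central angle is θ = 2 arccos(1 − 2y/D) = 3.735 rad. Then A = (D²/8)(θ − sin θ) = 13.58 ft² and P = Dθ/2 = 9.393 ft.
Hydraulic radius R = A/P = 13.58/9.393 = 1.446 ft.
Rearranging Manning's equation: n = (1.486/Q) A R^(2/3) S^(1/2) = (1.486/71.4) × 13.58 × 1.446^(2/3) × √0.0015 = 0.014.

n = 0.014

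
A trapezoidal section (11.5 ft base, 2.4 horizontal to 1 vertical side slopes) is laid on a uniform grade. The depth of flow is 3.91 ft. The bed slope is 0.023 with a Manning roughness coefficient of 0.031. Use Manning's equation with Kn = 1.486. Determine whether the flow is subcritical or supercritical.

supercritical

With bottom width b = 11.5 ft and side slope z = 2.4: A = (b + zy)y = (11.5 + 2.4×3.91)×3.91 = 81.66 ft²; P = b + 2y√(1+z²) = 11.5 + 2×3.91×2.6 = 31.83 ft.
Hydraulic radius R = A/P = 81.66/31.83 = 2.565 ft.
V = (1.486/n) R^(2/3) √S = (1.486/0.031) × 2.565^(2/3) × √0.023 = 13.62 ft/s. Hydraulic depth D_h = A/T = 81.66/30.27 = 2.698 ft.
Froude number Fr = V/√(g·D_h) = 13.62/√(32.2×2.698) = 1.46, which is greater than 1, so the flow is supercritical.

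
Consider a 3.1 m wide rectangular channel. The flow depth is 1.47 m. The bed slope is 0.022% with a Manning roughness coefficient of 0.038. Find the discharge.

Q = 1.47 m³/s

Flow area A = b·y = 3.1 × 1.47 = 4.557 m². Wetted perimeter P = b + 2y = 3.1 + 2×1.47 = 6.04 m.
Hydraulic radius R = A/P = 4.557/6.04 = 0.7545 m.
Manning's equation: Q = (1/n) A R^(2/3) S^(1/2) = (1/0.038) × 4.557 × 0.7545^(2/3) × 0.00022^(1/2) = 1.47 m³/s.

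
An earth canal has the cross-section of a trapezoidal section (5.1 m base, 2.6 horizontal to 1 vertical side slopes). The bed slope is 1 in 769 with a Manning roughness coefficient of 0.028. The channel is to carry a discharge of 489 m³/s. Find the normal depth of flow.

y_n = 6.92 m

Manning's equation rearranged: A R^(2/3) = nQ / (1·√S) = 0.028 × 489 / (√0.0013) = 379.7.
At y = 5.4 m: A R^(2/3) = 212 — too small.
At y = 6.92 m: A R^(2/3) = 379.5 — close enough.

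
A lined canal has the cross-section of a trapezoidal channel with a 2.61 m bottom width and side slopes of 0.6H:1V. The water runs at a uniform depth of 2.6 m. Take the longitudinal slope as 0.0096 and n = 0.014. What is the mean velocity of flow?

V = 8.12 m/s

With bottom width b = 2.61 m and side slope z = 0.6: A = (b + zy)y = (2.61 + 0.6×2.6)×2.6 = 10.84 m²; P = b + 2y√(1+z²) = 2.61 + 2×2.6×1.166 = 8.674 m.
Hydraulic radius R = A/P = 10.84/8.674 = 1.25 m.
From Manning's equation, V = (1/n) R^(2/3) S^(1/2) = (1/0.014) × 1.25^(2/3) × 0.0096^(1/2) = 8.12 m/s.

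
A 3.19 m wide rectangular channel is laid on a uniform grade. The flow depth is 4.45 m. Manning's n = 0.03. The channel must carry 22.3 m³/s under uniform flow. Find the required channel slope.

Flow area A = b·y = 3.19 × 4.45 = 14.2 m². Wetted perimeter P = b + 2y = 3.19 + 2×4.45 = 12.09 m.
Hydraulic radius R = A/P = 14.2/12.09 = 1.174 m.
From Manning's equation, S = [nQ / (1 A R^(2/3))]² = [0.03 × 22.3 / (1 × 14.2 × 1.174^(2/3))]² = 0.00179.

S = 0.00179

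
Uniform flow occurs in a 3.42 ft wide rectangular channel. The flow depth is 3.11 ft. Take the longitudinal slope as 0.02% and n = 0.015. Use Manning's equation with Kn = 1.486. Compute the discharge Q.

Q = 15.9 ft³/s

Flow area A = b·y = 3.42 × 3.11 = 10.64 ft². Wetted perimeter P = b + 2y = 3.42 + 2×3.11 = 9.64 ft.
Hydraulic radius R = A/P = 10.64/9.64 = 1.103 ft.
Manning's equation: Q = (1.486/n) A R^(2/3) S^(1/2) = (1.486/0.015) × 10.64 × 1.103^(2/3) × 0.0002^(1/2) = 15.9 ft³/s.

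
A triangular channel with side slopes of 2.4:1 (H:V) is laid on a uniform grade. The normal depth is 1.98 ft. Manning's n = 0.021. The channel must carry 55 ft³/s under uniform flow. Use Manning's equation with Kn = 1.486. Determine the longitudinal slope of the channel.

S = 0.0077

For a triangular section with side slope z = 2.4: A = zy² = 2.4×1.98² = 9.409 ft²; P = 2y√(1+z²) = 2×1.98×2.6 = 10.3 ft.
Hydraulic radius R = A/P = 9.409/10.3 = 0.9138 ft.
From Manning's equation, S = [nQ / (1.486 A R^(2/3))]² = [0.021 × 55 / (1.486 × 9.409 × 0.9138^(2/3))]² = 0.0077.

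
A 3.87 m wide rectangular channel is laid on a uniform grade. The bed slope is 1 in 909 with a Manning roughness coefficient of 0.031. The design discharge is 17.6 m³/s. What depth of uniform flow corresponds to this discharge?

Manning's equation rearranged: A R^(2/3) = nQ / (1·√S) = 0.031 × 17.6 / (√0.0011) = 16.45.
At y = 3.23 m: A R^(2/3) = 14.19 — low.
At y = 4.34 m: A R^(2/3) = 20.4 — high.
At y = 3.64 m: A R^(2/3) = 16.46 — ≈ 16.45.

y_n = 3.64 m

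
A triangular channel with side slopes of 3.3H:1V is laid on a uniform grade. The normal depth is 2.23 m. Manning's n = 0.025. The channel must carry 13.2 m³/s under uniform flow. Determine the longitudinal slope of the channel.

For a triangular section with side slope z = 3.3: A = zy² = 3.3×2.23² = 16.41 m²; P = 2y√(1+z²) = 2×2.23×3.448 = 15.38 m.
Hydraulic radius R = A/P = 16.41/15.38 = 1.067 m.
From Manning's equation, S = [nQ / (1 A R^(2/3))]² = [0.025 × 13.2 / (1 × 16.41 × 1.067^(2/3))]² = 0.000371.

S = 0.000371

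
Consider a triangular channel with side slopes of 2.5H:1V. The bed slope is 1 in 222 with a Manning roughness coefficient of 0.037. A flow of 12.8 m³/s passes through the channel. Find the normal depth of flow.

Manning's equation rearranged: A R^(2/3) = nQ / (1·√S) = 0.037 × 12.8 / (√0.004505) = 7.056.
Try y = 1.47 m: A R^(2/3) = 4.187 — low.
Try y = 2.28 m: A R^(2/3) = 13.5 — high.
Try y = 1.79 m: A R^(2/3) = 7.08 — matches.

y_n = 1.79 m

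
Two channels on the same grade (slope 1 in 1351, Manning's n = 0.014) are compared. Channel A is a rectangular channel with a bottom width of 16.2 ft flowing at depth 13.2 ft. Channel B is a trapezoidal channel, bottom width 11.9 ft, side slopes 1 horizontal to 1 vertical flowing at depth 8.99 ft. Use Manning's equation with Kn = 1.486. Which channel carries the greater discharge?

channel A

Channel A: Flow area A = b·y = 16.2 × 13.2 = 213.8 ft². Wetted perimeter P = b + 2y = 16.2 + 2×13.2 = 42.6 ft. Hydraulic radius R = A/P = 213.8/42.6 = 5.02 ft. Q_A = (1.486/0.014)·213.8·5.02^(2/3)·√0.0007402 = 1810 ft³/s.
Channel B: With bottom width b = 11.9 ft and side slope z = 1: A = (b + zy)y = (11.9 + 1×8.99)×8.99 = 187.8 ft²; P = b + 2y√(1+z²) = 11.9 + 2×8.99×1.414 = 37.33 ft. Hydraulic radius R = A/P = 187.8/37.33 = 5.031 ft. Q_B = (1.486/0.014)·187.8·5.031^(2/3)·√0.0007402 = 1592 ft³/s.
Q_A = 1810 ft³/s vs Q_B = 1592 ft³/s, so channel A carries more.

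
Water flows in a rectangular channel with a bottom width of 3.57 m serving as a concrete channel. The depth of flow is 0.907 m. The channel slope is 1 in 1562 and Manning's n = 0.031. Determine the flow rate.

Flow area A = b·y = 3.57 × 0.907 = 3.238 m². Wetted perimeter P = b + 2y = 3.57 + 2×0.907 = 5.384 m.
Hydraulic radius R = A/P = 3.238/5.384 = 0.6014 m.
Manning's equation: Q = (1/n) A R^(2/3) S^(1/2) = (1/0.031) × 3.238 × 0.6014^(2/3) × 0.0006402^(1/2) = 1.88 m³/s.

Q = 1.88 m³/s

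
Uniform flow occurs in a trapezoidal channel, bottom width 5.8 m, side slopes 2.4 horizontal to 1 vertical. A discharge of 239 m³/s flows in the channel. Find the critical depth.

y_c = 3.56 m

At critical depth, Q² T / (g A³) = 1, i.e. A³/T = Q²/g = 239²/9.81 = 5823.
Try y = 4.27 m: A³/T = 12240 — high.
Try y = 3.01 m: A³/T = 2975 — low.
Try y = 3.56 m: A³/T = 5818 — ≈ 5823.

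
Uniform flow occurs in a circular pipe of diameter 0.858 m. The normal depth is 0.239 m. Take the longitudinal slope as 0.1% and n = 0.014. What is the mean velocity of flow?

V = 0.603 m/s

For a circular section of diameter D = 0.858 m at depth y = 0.239 m, the central angle is θ = 2 arccos(1 − 2y/D) = 2.224 rad. Then A = (D²/8)(θ − sin θ) = 0.1316 m² and P = Dθ/2 = 0.9541 m.
Hydraulic radius R = A/P = 0.1316/0.9541 = 0.1379 m.
From Manning's equation, V = (1/n) R^(2/3) S^(1/2) = (1/0.014) × 0.1379^(2/3) × 0.001^(1/2) = 0.603 m/s.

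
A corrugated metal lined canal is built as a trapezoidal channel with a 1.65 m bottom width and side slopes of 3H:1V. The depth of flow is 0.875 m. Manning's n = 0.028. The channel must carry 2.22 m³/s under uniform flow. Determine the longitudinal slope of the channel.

S = 0.000659

With bottom width b = 1.65 m and side slope z = 3: A = (b + zy)y = (1.65 + 3×0.875)×0.875 = 3.741 m²; P = b + 2y√(1+z²) = 1.65 + 2×0.875×3.162 = 7.184 m.
Hydraulic radius R = A/P = 3.741/7.184 = 0.5207 m.
From Manning's equation, S = [nQ / (1 A R^(2/3))]² = [0.028 × 2.22 / (1 × 3.741 × 0.5207^(2/3))]² = 0.000659.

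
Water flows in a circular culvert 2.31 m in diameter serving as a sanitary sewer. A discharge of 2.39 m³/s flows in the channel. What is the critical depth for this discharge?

At critical depth, Q² T / (g A³) = 1, i.e. A³/T = Q²/g = 2.39²/9.81 = 0.5823.
Trying y = 0.833 m: A³/T = 1.137 — over.
Trying y = 0.63 m: A³/T = 0.3858 — short.
Trying y = 0.7 m: A³/T = 0.5807 — close enough.

y_c = 0.7 m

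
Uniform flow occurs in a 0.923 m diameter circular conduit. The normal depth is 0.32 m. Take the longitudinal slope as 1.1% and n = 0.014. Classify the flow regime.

supercritical

For a circular section of diameter D = 0.923 m at depth y = 0.32 m, the central angle is θ = 2 arccos(1 − 2y/D) = 2.518 rad. Then A = (D²/8)(θ − sin θ) = 0.206 m² and P = Dθ/2 = 1.162 m.
Hydraulic radius R = A/P = 0.206/1.162 = 0.1773 m.
V = (1/n) R^(2/3) √S = (1/0.014) × 0.1773^(2/3) × √0.011 = 2.364 m/s. Hydraulic depth D_h = A/T = 0.206/0.8785 = 0.2345 m.
Froude number Fr = V/√(g·D_h) = 2.364/√(9.81×0.2345) = 1.56, which is greater than 1, so the flow is supercritical.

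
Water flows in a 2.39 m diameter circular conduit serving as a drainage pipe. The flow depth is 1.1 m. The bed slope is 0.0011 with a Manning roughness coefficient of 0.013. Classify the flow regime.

For a circular section of diameter D = 2.39 m at depth y = 1.1 m, the central angle is θ = 2 arccos(1 − 2y/D) = 2.982 rad. Then A = (D²/8)(θ − sin θ) = 2.016 m² and P = Dθ/2 = 3.564 m.
Hydraulic radius R = A/P = 2.016/3.564 = 0.5657 m.
V = (1/n) R^(2/3) √S = (1/0.013) × 0.5657^(2/3) × √0.0011 = 1.745 m/s. Hydraulic depth D_h = A/T = 2.016/2.382 = 0.8463 m.
Froude number Fr = V/√(g·D_h) = 1.745/√(9.81×0.8463) = 0.606, which is less than 1, so the flow is subcritical.

subcritical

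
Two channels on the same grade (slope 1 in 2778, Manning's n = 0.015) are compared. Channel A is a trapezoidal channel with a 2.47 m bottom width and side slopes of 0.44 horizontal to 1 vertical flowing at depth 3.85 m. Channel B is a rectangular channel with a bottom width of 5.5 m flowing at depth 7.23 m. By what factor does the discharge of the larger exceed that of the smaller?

Channel A: With bottom width b = 2.47 m and side slope z = 0.44: A = (b + zy)y = (2.47 + 0.44×3.85)×3.85 = 16.03 m²; P = b + 2y√(1+z²) = 2.47 + 2×3.85×1.093 = 10.88 m. Hydraulic radius R = A/P = 16.03/10.88 = 1.473 m. Q_A = (1/0.015)·16.03·1.473^(2/3)·√0.00036 = 26.25 m³/s.
Channel B: Flow area A = b·y = 5.5 × 7.23 = 39.77 m². Wetted perimeter P = b + 2y = 5.5 + 2×7.23 = 19.96 m. Hydraulic radius R = A/P = 39.77/19.96 = 1.992 m. Q_B = (1/0.015)·39.77·1.992^(2/3)·√0.00036 = 79.63 m³/s.
The larger discharge is 79.63 m³/s and the smaller is 26.25 m³/s; the ratio is 3.03.

3.03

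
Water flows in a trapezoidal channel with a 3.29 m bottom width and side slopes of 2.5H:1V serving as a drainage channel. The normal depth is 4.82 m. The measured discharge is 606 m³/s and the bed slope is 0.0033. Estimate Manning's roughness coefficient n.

With bottom width b = 3.29 m and side slope z = 2.5: A = (b + zy)y = (3.29 + 2.5×4.82)×4.82 = 73.94 m²; P = b + 2y√(1+z²) = 3.29 + 2×4.82×2.693 = 29.25 m.
Hydraulic radius R = A/P = 73.94/29.25 = 2.528 m.
Rearranging Manning's equation: n = (1/Q) A R^(2/3) S^(1/2) = (1/606) × 73.94 × 2.528^(2/3) × √0.0033 = 0.013.

n = 0.013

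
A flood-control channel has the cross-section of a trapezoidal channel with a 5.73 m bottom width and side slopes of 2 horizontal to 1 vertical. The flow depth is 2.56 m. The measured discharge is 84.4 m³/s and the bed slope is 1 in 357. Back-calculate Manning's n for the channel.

n = 0.024

With bottom width b = 5.73 m and side slope z = 2: A = (b + zy)y = (5.73 + 2×2.56)×2.56 = 27.78 m²; P = b + 2y√(1+z²) = 5.73 + 2×2.56×2.236 = 17.18 m.
Hydraulic radius R = A/P = 27.78/17.18 = 1.617 m.
Rearranging Manning's equation: n = (1/Q) A R^(2/3) S^(1/2) = (1/84.4) × 27.78 × 1.617^(2/3) × √0.002801 = 0.024.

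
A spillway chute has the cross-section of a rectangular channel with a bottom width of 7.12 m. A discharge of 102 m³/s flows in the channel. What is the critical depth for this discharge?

For a rectangular channel, critical depth y_c = (q²/g)^(1/3) where q = Q/b = 102/7.12 = 14.33 m²/s.
So y_c = (14.33²/9.81)^(1/3) = 2.76 m.

y_c = 2.76 m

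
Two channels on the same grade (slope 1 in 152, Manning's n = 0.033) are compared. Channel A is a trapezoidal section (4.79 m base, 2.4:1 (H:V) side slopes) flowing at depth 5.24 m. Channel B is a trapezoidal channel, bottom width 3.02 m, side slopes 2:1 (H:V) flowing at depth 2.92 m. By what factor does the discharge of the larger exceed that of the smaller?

5.14

Channel A: With bottom width b = 4.79 m and side slope z = 2.4: A = (b + zy)y = (4.79 + 2.4×5.24)×5.24 = 91 m²; P = b + 2y√(1+z²) = 4.79 + 2×5.24×2.6 = 32.04 m. Hydraulic radius R = A/P = 91/32.04 = 2.84 m. Q_A = (1/0.033)·91·2.84^(2/3)·√0.006579 = 448.6 m³/s.
Channel B: With bottom width b = 3.02 m and side slope z = 2: A = (b + zy)y = (3.02 + 2×2.92)×2.92 = 25.87 m²; P = b + 2y√(1+z²) = 3.02 + 2×2.92×2.236 = 16.08 m. Hydraulic radius R = A/P = 25.87/16.08 = 1.609 m. Q_B = (1/0.033)·25.87·1.609^(2/3)·√0.006579 = 87.32 m³/s.
The larger discharge is 448.6 m³/s and the smaller is 87.32 m³/s; the ratio is 5.14.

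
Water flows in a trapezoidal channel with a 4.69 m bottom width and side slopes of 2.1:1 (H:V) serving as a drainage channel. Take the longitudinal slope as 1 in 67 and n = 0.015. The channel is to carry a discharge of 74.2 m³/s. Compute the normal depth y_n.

y_n = 1.31 m

Manning's equation rearranged: A R^(2/3) = nQ / (1·√S) = 0.015 × 74.2 / (√0.01493) = 9.11.
At y = 1.1 m: A R^(2/3) = 6.553 — short.
At y = 1.61 m: A R^(2/3) = 13.57 — over.
At y = 1.31 m: A R^(2/3) = 9.113 — matches.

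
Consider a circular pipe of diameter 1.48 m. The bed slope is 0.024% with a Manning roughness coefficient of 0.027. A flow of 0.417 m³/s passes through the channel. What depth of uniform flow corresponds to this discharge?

Manning's equation rearranged: A R^(2/3) = nQ / (1·√S) = 0.027 × 0.417 / (√0.00024) = 0.7268.
Trying y = 0.897 m: A R^(2/3) = 0.6049 — short.
Trying y = 1.02 m: A R^(2/3) = 0.7272 — ≈ 0.7268.

y_n = 1.02 m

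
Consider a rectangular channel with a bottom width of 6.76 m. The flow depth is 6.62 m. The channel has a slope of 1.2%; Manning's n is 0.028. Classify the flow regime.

subcritical

Flow area A = b·y = 6.76 × 6.62 = 44.75 m². Wetted perimeter P = b + 2y = 6.76 + 2×6.62 = 20 m.
Hydraulic radius R = A/P = 44.75/20 = 2.238 m.
V = (1/n) R^(2/3) √S = (1/0.028) × 2.238^(2/3) × √0.012 = 6.693 m/s. Hydraulic depth D_h = A/T = 44.75/6.76 = 6.62 m.
Froude number Fr = V/√(g·D_h) = 6.693/√(9.81×6.62) = 0.831, which is less than 1, so the flow is subcritical.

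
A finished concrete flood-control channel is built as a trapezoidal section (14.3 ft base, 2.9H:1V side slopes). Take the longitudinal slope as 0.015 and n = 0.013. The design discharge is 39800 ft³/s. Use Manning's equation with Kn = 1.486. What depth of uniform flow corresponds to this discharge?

Manning's equation rearranged: A R^(2/3) = nQ / (1.486·√S) = 0.013 × 39800 / (1.486 × √0.015) = 2843.
Trying y = 11.3 ft: A R^(2/3) = 1826 — short.
Trying y = 16.7 ft: A R^(2/3) = 4523 — over.
Trying y = 13.7 ft: A R^(2/3) = 2843 — close enough.

y_n = 13.7 ft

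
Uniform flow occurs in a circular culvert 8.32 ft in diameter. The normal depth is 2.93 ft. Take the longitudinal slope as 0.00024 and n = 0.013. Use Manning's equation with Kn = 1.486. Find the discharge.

For a circular section of diameter D = 8.32 ft at depth y = 2.93 ft, the central angle is θ = 2 arccos(1 − 2y/D) = 2.541 rad. Then A = (D²/8)(θ − sin θ) = 17.1 ft² and P = Dθ/2 = 10.57 ft.
Hydraulic radius R = A/P = 17.1/10.57 = 1.618 ft.
Manning's equation: Q = (1.486/n) A R^(2/3) S^(1/2) = (1.486/0.013) × 17.1 × 1.618^(2/3) × 0.00024^(1/2) = 41.7 ft³/s.

Q = 41.7 ft³/s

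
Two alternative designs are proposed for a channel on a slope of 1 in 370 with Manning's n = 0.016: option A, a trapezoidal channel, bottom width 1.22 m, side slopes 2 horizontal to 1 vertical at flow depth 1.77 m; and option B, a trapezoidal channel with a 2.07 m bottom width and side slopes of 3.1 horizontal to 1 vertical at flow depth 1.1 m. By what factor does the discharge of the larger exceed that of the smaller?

1.76

Channel A: With bottom width b = 1.22 m and side slope z = 2: A = (b + zy)y = (1.22 + 2×1.77)×1.77 = 8.425 m²; P = b + 2y√(1+z²) = 1.22 + 2×1.77×2.236 = 9.136 m. Hydraulic radius R = A/P = 8.425/9.136 = 0.9222 m. Q_A = (1/0.016)·8.425·0.9222^(2/3)·√0.002703 = 25.94 m³/s.
Channel B: With bottom width b = 2.07 m and side slope z = 3.1: A = (b + zy)y = (2.07 + 3.1×1.1)×1.1 = 6.028 m²; P = b + 2y√(1+z²) = 2.07 + 2×1.1×3.257 = 9.236 m. Hydraulic radius R = A/P = 6.028/9.236 = 0.6527 m. Q_B = (1/0.016)·6.028·0.6527^(2/3)·√0.002703 = 14.74 m³/s.
The larger discharge is 25.94 m³/s and the smaller is 14.74 m³/s; the ratio is 1.76.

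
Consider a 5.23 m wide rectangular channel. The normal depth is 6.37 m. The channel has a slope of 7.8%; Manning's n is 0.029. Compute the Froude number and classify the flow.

Flow area A = b·y = 5.23 × 6.37 = 33.32 m². Wetted perimeter P = b + 2y = 5.23 + 2×6.37 = 17.97 m.
Hydraulic radius R = A/P = 33.32/17.97 = 1.854 m.
V = (1/n) R^(2/3) √S = (1/0.029) × 1.854^(2/3) × √0.078 = 14.53 m/s. Hydraulic depth D_h = A/T = 33.32/5.23 = 6.37 m.
Froude number Fr = V/√(g·D_h) = 14.53/√(9.81×6.37) = 1.84, which is greater than 1, so the flow is supercritical.

supercritical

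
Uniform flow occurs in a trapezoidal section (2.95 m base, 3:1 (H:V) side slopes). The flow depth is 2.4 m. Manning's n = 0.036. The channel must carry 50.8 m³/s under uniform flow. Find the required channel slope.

With bottom width b = 2.95 m and side slope z = 3: A = (b + zy)y = (2.95 + 3×2.4)×2.4 = 24.36 m²; P = b + 2y√(1+z²) = 2.95 + 2×2.4×3.162 = 18.13 m.
Hydraulic radius R = A/P = 24.36/18.13 = 1.344 m.
From Manning's equation, S = [nQ / (1 A R^(2/3))]² = [0.036 × 50.8 / (1 × 24.36 × 1.344^(2/3))]² = 0.0038.

S = 0.0038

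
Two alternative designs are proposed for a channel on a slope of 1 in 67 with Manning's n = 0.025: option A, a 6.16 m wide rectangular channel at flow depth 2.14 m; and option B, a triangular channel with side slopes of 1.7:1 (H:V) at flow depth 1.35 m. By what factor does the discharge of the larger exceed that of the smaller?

Channel A: Flow area A = b·y = 6.16 × 2.14 = 13.18 m². Wetted perimeter P = b + 2y = 6.16 + 2×2.14 = 10.44 m. Hydraulic radius R = A/P = 13.18/10.44 = 1.263 m. Q_A = (1/0.025)·13.18·1.263^(2/3)·√0.01493 = 75.26 m³/s.
Channel B: For a triangular section with side slope z = 1.7: A = zy² = 1.7×1.35² = 3.098 m²; P = 2y√(1+z²) = 2×1.35×1.972 = 5.325 m. Hydraulic radius R = A/P = 3.098/5.325 = 0.5818 m. Q_B = (1/0.025)·3.098·0.5818^(2/3)·√0.01493 = 10.55 m³/s.
The larger discharge is 75.26 m³/s and the smaller is 10.55 m³/s; the ratio is 7.13.

7.13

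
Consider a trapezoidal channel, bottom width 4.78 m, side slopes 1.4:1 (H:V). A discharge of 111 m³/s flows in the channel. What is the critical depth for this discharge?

At critical depth, Q² T / (g A³) = 1, i.e. A³/T = Q²/g = 111²/9.81 = 1256.
Try y = 2.01 m: A³/T = 341.7 — too small.
Try y = 2.87 m: A³/T = 1256 — matches.

y_c = 2.87 m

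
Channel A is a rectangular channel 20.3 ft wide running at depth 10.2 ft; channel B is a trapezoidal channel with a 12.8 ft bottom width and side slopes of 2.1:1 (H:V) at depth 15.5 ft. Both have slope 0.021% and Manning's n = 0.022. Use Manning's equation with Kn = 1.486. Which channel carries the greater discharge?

channel B

Channel A: Flow area A = b·y = 20.3 × 10.2 = 207.1 ft². Wetted perimeter P = b + 2y = 20.3 + 2×10.2 = 40.7 ft. Hydraulic radius R = A/P = 207.1/40.7 = 5.087 ft. Q_A = (1.486/0.022)·207.1·5.087^(2/3)·√0.00021 = 599.5 ft³/s.
Channel B: With bottom width b = 12.8 ft and side slope z = 2.1: A = (b + zy)y = (12.8 + 2.1×15.5)×15.5 = 702.9 ft²; P = b + 2y√(1+z²) = 12.8 + 2×15.5×2.326 = 84.9 ft. Hydraulic radius R = A/P = 702.9/84.9 = 8.279 ft. Q_B = (1.486/0.022)·702.9·8.279^(2/3)·√0.00021 = 2816 ft³/s.
Q_A = 599.5 ft³/s vs Q_B = 2816 ft³/s, so channel B carries more.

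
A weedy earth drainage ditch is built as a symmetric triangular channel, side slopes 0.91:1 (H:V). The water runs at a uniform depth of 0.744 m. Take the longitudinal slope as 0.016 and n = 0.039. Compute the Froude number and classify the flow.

subcritical

For a triangular section with side slope z = 0.91: A = zy² = 0.91×0.744² = 0.5037 m²; P = 2y√(1+z²) = 2×0.744×1.352 = 2.012 m.
Hydraulic radius R = A/P = 0.5037/2.012 = 0.2504 m.
V = (1/n) R^(2/3) √S = (1/0.039) × 0.2504^(2/3) × √0.016 = 1.288 m/s. Hydraulic depth D_h = A/T = 0.5037/1.354 = 0.372 m.
Froude number Fr = V/√(g·D_h) = 1.288/√(9.81×0.372) = 0.674, which is less than 1, so the flow is subcritical.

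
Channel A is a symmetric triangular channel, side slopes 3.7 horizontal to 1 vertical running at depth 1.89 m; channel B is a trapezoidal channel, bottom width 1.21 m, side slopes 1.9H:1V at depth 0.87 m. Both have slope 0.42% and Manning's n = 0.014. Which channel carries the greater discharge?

Channel A: For a triangular section with side slope z = 3.7: A = zy² = 3.7×1.89² = 13.22 m²; P = 2y√(1+z²) = 2×1.89×3.833 = 14.49 m. Hydraulic radius R = A/P = 13.22/14.49 = 0.9123 m. Q_A = (1/0.014)·13.22·0.9123^(2/3)·√0.0042 = 57.55 m³/s.
Channel B: With bottom width b = 1.21 m and side slope z = 1.9: A = (b + zy)y = (1.21 + 1.9×0.87)×0.87 = 2.491 m²; P = b + 2y√(1+z²) = 1.21 + 2×0.87×2.147 = 4.946 m. Hydraulic radius R = A/P = 2.491/4.946 = 0.5036 m. Q_B = (1/0.014)·2.491·0.5036^(2/3)·√0.0042 = 7.298 m³/s.
Q_A = 57.55 m³/s vs Q_B = 7.298 m³/s, so channel A carries more.

channel A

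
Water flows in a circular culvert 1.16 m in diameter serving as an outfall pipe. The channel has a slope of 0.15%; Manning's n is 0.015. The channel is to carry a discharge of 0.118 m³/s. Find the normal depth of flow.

y_n = 0.246 m

Manning's equation rearranged: A R^(2/3) = nQ / (1·√S) = 0.015 × 0.118 / (√0.0015) = 0.0457.
At y = 0.277 m: A R^(2/3) = 0.0579 — too large.
At y = 0.246 m: A R^(2/3) = 0.04564 — close enough.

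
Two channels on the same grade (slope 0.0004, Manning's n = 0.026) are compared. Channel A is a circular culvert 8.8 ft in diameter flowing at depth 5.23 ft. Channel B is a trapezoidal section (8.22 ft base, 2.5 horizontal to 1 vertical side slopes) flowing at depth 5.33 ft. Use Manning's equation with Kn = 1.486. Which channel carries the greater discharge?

Channel A: For a circular section of diameter D = 8.8 ft at depth y = 5.23 ft, the central angle is θ = 2 arccos(1 − 2y/D) = 3.521 rad. Then A = (D²/8)(θ − sin θ) = 37.67 ft² and P = Dθ/2 = 15.49 ft. Hydraulic radius R = A/P = 37.67/15.49 = 2.431 ft. Q_A = (1.486/0.026)·37.67·2.431^(2/3)·√0.0004 = 77.86 ft³/s.
Channel B: With bottom width b = 8.22 ft and side slope z = 2.5: A = (b + zy)y = (8.22 + 2.5×5.33)×5.33 = 114.8 ft²; P = b + 2y√(1+z²) = 8.22 + 2×5.33×2.693 = 36.92 ft. Hydraulic radius R = A/P = 114.8/36.92 = 3.11 ft. Q_B = (1.486/0.026)·114.8·3.11^(2/3)·√0.0004 = 279.7 ft³/s.
Q_A = 77.86 ft³/s vs Q_B = 279.7 ft³/s, so channel B carries more.

channel B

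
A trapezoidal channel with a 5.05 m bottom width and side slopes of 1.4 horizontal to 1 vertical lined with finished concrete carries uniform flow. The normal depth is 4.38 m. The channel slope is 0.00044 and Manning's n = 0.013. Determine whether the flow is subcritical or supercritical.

With bottom width b = 5.05 m and side slope z = 1.4: A = (b + zy)y = (5.05 + 1.4×4.38)×4.38 = 48.98 m²; P = b + 2y√(1+z²) = 5.05 + 2×4.38×1.72 = 20.12 m.
Hydraulic radius R = A/P = 48.98/20.12 = 2.434 m.
V = (1/n) R^(2/3) √S = (1/0.013) × 2.434^(2/3) × √0.00044 = 2.92 m/s. Hydraulic depth D_h = A/T = 48.98/17.31 = 2.829 m.
Froude number Fr = V/√(g·D_h) = 2.92/√(9.81×2.829) = 0.554, which is less than 1, so the flow is subcritical.

subcritical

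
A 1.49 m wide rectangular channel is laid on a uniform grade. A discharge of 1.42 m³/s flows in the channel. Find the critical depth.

For a rectangular channel, critical depth y_c = (q²/g)^(1/3) where q = Q/b = 1.42/1.49 = 0.953 m²/s.
So y_c = (0.953²/9.81)^(1/3) = 0.452 m.

y_c = 0.452 m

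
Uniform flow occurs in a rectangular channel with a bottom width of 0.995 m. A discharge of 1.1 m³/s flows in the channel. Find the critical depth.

For a rectangular channel, critical depth y_c = (q²/g)^(1/3) where q = Q/b = 1.1/0.995 = 1.106 m²/s.
So y_c = (1.106²/9.81)^(1/3) = 0.499 m.

y_c = 0.499 m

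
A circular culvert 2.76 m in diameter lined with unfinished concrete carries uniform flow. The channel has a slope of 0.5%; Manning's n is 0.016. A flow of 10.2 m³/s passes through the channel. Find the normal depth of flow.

Manning's equation rearranged: A R^(2/3) = nQ / (1·√S) = 0.016 × 10.2 / (√0.005) = 2.308.
Try y = 1.74 m: A R^(2/3) = 3.381 — too large.
Try y = 1.06 m: A R^(2/3) = 1.461 — too small.
Try y = 1.37 m: A R^(2/3) = 2.307 — matches.

y_n = 1.37 m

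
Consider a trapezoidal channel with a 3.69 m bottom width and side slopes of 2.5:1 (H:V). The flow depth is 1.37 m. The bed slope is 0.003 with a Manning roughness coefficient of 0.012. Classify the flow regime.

supercritical

With bottom width b = 3.69 m and side slope z = 2.5: A = (b + zy)y = (3.69 + 2.5×1.37)×1.37 = 9.748 m²; P = b + 2y√(1+z²) = 3.69 + 2×1.37×2.693 = 11.07 m.
Hydraulic radius R = A/P = 9.748/11.07 = 0.8807 m.
V = (1/n) R^(2/3) √S = (1/0.012) × 0.8807^(2/3) × √0.003 = 4.194 m/s. Hydraulic depth D_h = A/T = 9.748/10.54 = 0.9248 m.
Froude number Fr = V/√(g·D_h) = 4.194/√(9.81×0.9248) = 1.39, which is greater than 1, so the flow is supercritical.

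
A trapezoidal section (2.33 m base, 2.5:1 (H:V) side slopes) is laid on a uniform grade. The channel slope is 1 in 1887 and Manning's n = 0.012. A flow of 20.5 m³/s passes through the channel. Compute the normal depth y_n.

y_n = 1.68 m

Manning's equation rearranged: A R^(2/3) = nQ / (1·√S) = 0.012 × 20.5 / (√0.0005299) = 10.69.
At y = 1.85 m: A R^(2/3) = 13.26 — too large.
At y = 1.38 m: A R^(2/3) = 6.972 — too small.
At y = 1.68 m: A R^(2/3) = 10.71 — matches.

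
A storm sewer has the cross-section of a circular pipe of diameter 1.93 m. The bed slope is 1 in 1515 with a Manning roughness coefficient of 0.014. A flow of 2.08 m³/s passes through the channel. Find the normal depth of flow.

Manning's equation rearranged: A R^(2/3) = nQ / (1·√S) = 0.014 × 2.08 / (√0.0006601) = 1.133.
At y = 1.21 m: A R^(2/3) = 1.292 — over.
At y = 0.824 m: A R^(2/3) = 0.6826 — short.
At y = 1.11 m: A R^(2/3) = 1.132 — close enough.

y_n = 1.11 m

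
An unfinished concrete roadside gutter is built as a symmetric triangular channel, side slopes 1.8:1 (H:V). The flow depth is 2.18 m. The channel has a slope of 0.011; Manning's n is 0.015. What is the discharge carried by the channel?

For a triangular section with side slope z = 1.8: A = zy² = 1.8×2.18² = 8.554 m²; P = 2y√(1+z²) = 2×2.18×2.059 = 8.978 m.
Hydraulic radius R = A/P = 8.554/8.978 = 0.9528 m.
Manning's equation: Q = (1/n) A R^(2/3) S^(1/2) = (1/0.015) × 8.554 × 0.9528^(2/3) × 0.011^(1/2) = 57.9 m³/s.

Q = 57.9 m³/s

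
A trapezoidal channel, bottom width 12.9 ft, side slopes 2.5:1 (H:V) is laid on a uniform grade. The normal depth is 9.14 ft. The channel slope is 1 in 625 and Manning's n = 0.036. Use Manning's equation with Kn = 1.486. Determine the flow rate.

With bottom width b = 12.9 ft and side slope z = 2.5: A = (b + zy)y = (12.9 + 2.5×9.14)×9.14 = 326.8 ft²; P = b + 2y√(1+z²) = 12.9 + 2×9.14×2.693 = 62.12 ft.
Hydraulic radius R = A/P = 326.8/62.12 = 5.26 ft.
Manning's equation: Q = (1.486/n) A R^(2/3) S^(1/2) = (1.486/0.036) × 326.8 × 5.26^(2/3) × 0.0016^(1/2) = 1630 ft³/s.

Q = 1630 ft³/s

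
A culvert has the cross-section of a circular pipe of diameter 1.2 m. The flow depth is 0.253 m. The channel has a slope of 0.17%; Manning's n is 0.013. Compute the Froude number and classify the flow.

subcritical

For a circular section of diameter D = 1.2 m at depth y = 0.253 m, the central angle is θ = 2 arccos(1 − 2y/D) = 1.908 rad. Then A = (D²/8)(θ − sin θ) = 0.1736 m² and P = Dθ/2 = 1.145 m.
Hydraulic radius R = A/P = 0.1736/1.145 = 0.1517 m.
V = (1/n) R^(2/3) √S = (1/0.013) × 0.1517^(2/3) × √0.0017 = 0.9019 m/s. Hydraulic depth D_h = A/T = 0.1736/0.979 = 0.1774 m.
Froude number Fr = V/√(g·D_h) = 0.9019/√(9.81×0.1774) = 0.684, which is less than 1, so the flow is subcritical.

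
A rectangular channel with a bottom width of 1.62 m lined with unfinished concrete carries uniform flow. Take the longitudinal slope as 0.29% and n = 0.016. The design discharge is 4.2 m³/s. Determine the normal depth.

Manning's equation rearranged: A R^(2/3) = nQ / (1·√S) = 0.016 × 4.2 / (√0.0029) = 1.248.
Trying y = 0.883 m: A R^(2/3) = 0.8054 — low.
Trying y = 1.39 m: A R^(2/3) = 1.441 — high.
Trying y = 1.24 m: A R^(2/3) = 1.248 — close enough.

y_n = 1.24 m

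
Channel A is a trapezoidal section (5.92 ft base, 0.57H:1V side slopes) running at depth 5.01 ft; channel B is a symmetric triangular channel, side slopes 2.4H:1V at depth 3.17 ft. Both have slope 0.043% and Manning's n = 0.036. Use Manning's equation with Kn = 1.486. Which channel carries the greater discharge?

Channel A: With bottom width b = 5.92 ft and side slope z = 0.57: A = (b + zy)y = (5.92 + 0.57×5.01)×5.01 = 43.97 ft²; P = b + 2y√(1+z²) = 5.92 + 2×5.01×1.151 = 17.45 ft. Hydraulic radius R = A/P = 43.97/17.45 = 2.519 ft. Q_A = (1.486/0.036)·43.97·2.519^(2/3)·√0.00043 = 69.67 ft³/s.
Channel B: For a triangular section with side slope z = 2.4: A = zy² = 2.4×3.17² = 24.12 ft²; P = 2y√(1+z²) = 2×3.17×2.6 = 16.48 ft. Hydraulic radius R = A/P = 24.12/16.48 = 1.463 ft. Q_B = (1.486/0.036)·24.12·1.463^(2/3)·√0.00043 = 26.6 ft³/s.
Q_A = 69.67 ft³/s vs Q_B = 26.6 ft³/s, so channel A carries more.

channel A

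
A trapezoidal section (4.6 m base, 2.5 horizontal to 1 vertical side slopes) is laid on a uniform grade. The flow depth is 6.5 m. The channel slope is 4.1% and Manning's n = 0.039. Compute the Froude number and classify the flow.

With bottom width b = 4.6 m and side slope z = 2.5: A = (b + zy)y = (4.6 + 2.5×6.5)×6.5 = 135.5 m²; P = b + 2y√(1+z²) = 4.6 + 2×6.5×2.693 = 39.6 m.
Hydraulic radius R = A/P = 135.5/39.6 = 3.422 m.
V = (1/n) R^(2/3) √S = (1/0.039) × 3.422^(2/3) × √0.041 = 11.79 m/s. Hydraulic depth D_h = A/T = 135.5/37.1 = 3.653 m.
Froude number Fr = V/√(g·D_h) = 11.79/√(9.81×3.653) = 1.97, which is greater than 1, so the flow is supercritical.

supercritical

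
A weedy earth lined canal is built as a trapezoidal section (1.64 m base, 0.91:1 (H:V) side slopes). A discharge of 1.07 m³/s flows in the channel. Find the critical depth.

At critical depth, Q² T / (g A³) = 1, i.e. A³/T = Q²/g = 1.07²/9.81 = 0.1167.
At y = 0.418 m: A³/T = 0.2509 — high.
At y = 0.267 m: A³/T = 0.05977 — low.
At y = 0.33 m: A³/T = 0.1172 — matches.

y_c = 0.33 m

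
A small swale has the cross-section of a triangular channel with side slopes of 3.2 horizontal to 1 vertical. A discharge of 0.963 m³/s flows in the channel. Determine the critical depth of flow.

y_c = 0.45 m

At critical depth, Q² T / (g A³) = 1, i.e. A³/T = Q²/g = 0.963²/9.81 = 0.09453.
Try y = 0.51 m: A³/T = 0.1767 — high.
Try y = 0.315 m: A³/T = 0.01588 — low.
Try y = 0.45 m: A³/T = 0.09448 — matches.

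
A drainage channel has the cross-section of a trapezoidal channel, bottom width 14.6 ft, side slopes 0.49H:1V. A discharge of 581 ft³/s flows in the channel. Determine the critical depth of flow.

y_c = 3.52 ft

At critical depth, Q² T / (g A³) = 1, i.e. A³/T = Q²/g = 581²/32.2 = 10480.
Try y = 2.75 ft: A³/T = 4877 — short.
Try y = 4.5 ft: A³/T = 22750 — over.
Try y = 3.52 ft: A³/T = 10510 — close enough.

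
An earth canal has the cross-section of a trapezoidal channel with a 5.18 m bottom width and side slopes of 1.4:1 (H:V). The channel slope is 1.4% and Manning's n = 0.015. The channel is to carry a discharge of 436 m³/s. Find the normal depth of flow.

Manning's equation rearranged: A R^(2/3) = nQ / (1·√S) = 0.015 × 436 / (√0.014) = 55.27.
Trying y = 3.91 m: A R^(2/3) = 71.22 — too large.
Trying y = 2.45 m: A R^(2/3) = 28.25 — too small.
Trying y = 3.45 m: A R^(2/3) = 55.28 — close enough.

y_n = 3.45 m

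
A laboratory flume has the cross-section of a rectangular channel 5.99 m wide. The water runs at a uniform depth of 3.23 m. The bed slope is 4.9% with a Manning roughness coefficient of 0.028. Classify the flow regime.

Flow area A = b·y = 5.99 × 3.23 = 19.35 m². Wetted perimeter P = b + 2y = 5.99 + 2×3.23 = 12.45 m.
Hydraulic radius R = A/P = 19.35/12.45 = 1.554 m.
V = (1/n) R^(2/3) √S = (1/0.028) × 1.554^(2/3) × √0.049 = 10.61 m/s. Hydraulic depth D_h = A/T = 19.35/5.99 = 3.23 m.
Froude number Fr = V/√(g·D_h) = 10.61/√(9.81×3.23) = 1.88, which is greater than 1, so the flow is supercritical.

supercritical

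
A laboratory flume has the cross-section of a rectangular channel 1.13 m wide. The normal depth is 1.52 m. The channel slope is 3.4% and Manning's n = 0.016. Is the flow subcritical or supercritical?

supercritical

Flow area A = b·y = 1.13 × 1.52 = 1.718 m². Wetted perimeter P = b + 2y = 1.13 + 2×1.52 = 4.17 m.
Hydraulic radius R = A/P = 1.718/4.17 = 0.4119 m.
V = (1/n) R^(2/3) √S = (1/0.016) × 0.4119^(2/3) × √0.034 = 6.38 m/s. Hydraulic depth D_h = A/T = 1.718/1.13 = 1.52 m.
Froude number Fr = V/√(g·D_h) = 6.38/√(9.81×1.52) = 1.65, which is greater than 1, so the flow is supercritical.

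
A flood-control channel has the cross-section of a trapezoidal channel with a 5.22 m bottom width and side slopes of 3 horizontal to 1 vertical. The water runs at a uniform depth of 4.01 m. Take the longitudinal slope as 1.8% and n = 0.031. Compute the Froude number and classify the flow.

supercritical

With bottom width b = 5.22 m and side slope z = 3: A = (b + zy)y = (5.22 + 3×4.01)×4.01 = 69.17 m²; P = b + 2y√(1+z²) = 5.22 + 2×4.01×3.162 = 30.58 m.
Hydraulic radius R = A/P = 69.17/30.58 = 2.262 m.
V = (1/n) R^(2/3) √S = (1/0.031) × 2.262^(2/3) × √0.018 = 7.457 m/s. Hydraulic depth D_h = A/T = 69.17/29.28 = 2.362 m.
Froude number Fr = V/√(g·D_h) = 7.457/√(9.81×2.362) = 1.55, which is greater than 1, so the flow is supercritical.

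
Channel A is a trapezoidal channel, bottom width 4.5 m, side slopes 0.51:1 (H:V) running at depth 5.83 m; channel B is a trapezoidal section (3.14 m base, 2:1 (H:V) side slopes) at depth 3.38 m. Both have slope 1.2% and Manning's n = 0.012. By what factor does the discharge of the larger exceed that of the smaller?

1.59

Channel A: With bottom width b = 4.5 m and side slope z = 0.51: A = (b + zy)y = (4.5 + 0.51×5.83)×5.83 = 43.57 m²; P = b + 2y√(1+z²) = 4.5 + 2×5.83×1.123 = 17.59 m. Hydraulic radius R = A/P = 43.57/17.59 = 2.477 m. Q_A = (1/0.012)·43.57·2.477^(2/3)·√0.012 = 728.1 m³/s.
Channel B: With bottom width b = 3.14 m and side slope z = 2: A = (b + zy)y = (3.14 + 2×3.38)×3.38 = 33.46 m²; P = b + 2y√(1+z²) = 3.14 + 2×3.38×2.236 = 18.26 m. Hydraulic radius R = A/P = 33.46/18.26 = 1.833 m. Q_B = (1/0.012)·33.46·1.833^(2/3)·√0.012 = 457.5 m³/s.
The larger discharge is 728.1 m³/s and the smaller is 457.5 m³/s; the ratio is 1.59.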